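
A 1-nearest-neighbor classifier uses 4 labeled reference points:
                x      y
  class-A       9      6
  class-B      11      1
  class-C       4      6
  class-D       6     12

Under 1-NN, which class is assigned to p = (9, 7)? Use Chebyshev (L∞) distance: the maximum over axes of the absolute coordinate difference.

d(p, class-A) = max(0, 1) = 1
d(p, class-B) = max(2, 6) = 6
d(p, class-C) = max(5, 1) = 5
d(p, class-D) = max(3, 5) = 5
Minimum is at class-A.

class-A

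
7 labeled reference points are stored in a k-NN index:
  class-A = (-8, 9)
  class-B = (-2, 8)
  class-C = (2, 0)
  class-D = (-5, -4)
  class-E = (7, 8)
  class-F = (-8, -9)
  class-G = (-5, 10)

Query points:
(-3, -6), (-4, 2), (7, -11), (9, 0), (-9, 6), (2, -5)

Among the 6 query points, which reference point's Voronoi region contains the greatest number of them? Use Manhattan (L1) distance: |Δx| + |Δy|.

class-C

(-3, -6) — d to each: class-A:20, class-B:15, class-C:11, class-D:4, class-E:24, class-F:8, class-G:18 → nearest is class-D
(-4, 2) — d to each: class-A:11, class-B:8, class-C:8, class-D:7, class-E:17, class-F:15, class-G:9 → nearest is class-D
(7, -11) — d to each: class-A:35, class-B:28, class-C:16, class-D:19, class-E:19, class-F:17, class-G:33 → nearest is class-C
(9, 0) — d to each: class-A:26, class-B:19, class-C:7, class-D:18, class-E:10, class-F:26, class-G:24 → nearest is class-C
(-9, 6) — d to each: class-A:4, class-B:9, class-C:17, class-D:14, class-E:18, class-F:16, class-G:8 → nearest is class-A
(2, -5) — d to each: class-A:24, class-B:17, class-C:5, class-D:8, class-E:18, class-F:14, class-G:22 → nearest is class-C
Tally — class-A:1, class-C:3, class-D:2. class-C captures the most (3).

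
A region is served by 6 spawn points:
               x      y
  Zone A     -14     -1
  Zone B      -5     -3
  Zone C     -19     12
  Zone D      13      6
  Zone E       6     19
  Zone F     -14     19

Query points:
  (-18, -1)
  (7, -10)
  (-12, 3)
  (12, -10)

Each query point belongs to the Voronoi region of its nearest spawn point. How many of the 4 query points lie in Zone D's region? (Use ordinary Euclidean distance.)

(-18, -1) — d² to each: Zone A:16, Zone B:173, Zone C:170, Zone D:1010, Zone E:976, Zone F:416 → nearest is Zone A
(7, -10) — d² to each: Zone A:522, Zone B:193, Zone C:1160, Zone D:292, Zone E:842, Zone F:1282 → nearest is Zone B
(-12, 3) — d² to each: Zone A:20, Zone B:85, Zone C:130, Zone D:634, Zone E:580, Zone F:260 → nearest is Zone A
(12, -10) — d² to each: Zone A:757, Zone B:338, Zone C:1445, Zone D:257, Zone E:877, Zone F:1517 → nearest is Zone D
1 of the 4 points has Zone D as nearest.

1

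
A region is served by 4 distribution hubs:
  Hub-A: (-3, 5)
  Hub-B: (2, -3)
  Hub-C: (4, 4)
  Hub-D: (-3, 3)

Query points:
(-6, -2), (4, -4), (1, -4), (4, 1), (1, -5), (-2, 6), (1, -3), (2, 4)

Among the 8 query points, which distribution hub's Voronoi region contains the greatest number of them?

(-6, -2) — d² to each: Hub-A:58, Hub-B:65, Hub-C:136, Hub-D:34 → nearest is Hub-D
(4, -4) — d² to each: Hub-A:130, Hub-B:5, Hub-C:64, Hub-D:98 → nearest is Hub-B
(1, -4) — d² to each: Hub-A:97, Hub-B:2, Hub-C:73, Hub-D:65 → nearest is Hub-B
(4, 1) — d² to each: Hub-A:65, Hub-B:20, Hub-C:9, Hub-D:53 → nearest is Hub-C
(1, -5) — d² to each: Hub-A:116, Hub-B:5, Hub-C:90, Hub-D:80 → nearest is Hub-B
(-2, 6) — d² to each: Hub-A:2, Hub-B:97, Hub-C:40, Hub-D:10 → nearest is Hub-A
(1, -3) — d² to each: Hub-A:80, Hub-B:1, Hub-C:58, Hub-D:52 → nearest is Hub-B
(2, 4) — d² to each: Hub-A:26, Hub-B:49, Hub-C:4, Hub-D:26 → nearest is Hub-C
Tally — Hub-A:1, Hub-B:4, Hub-C:2, Hub-D:1. Hub-B captures the most (4).

Hub-B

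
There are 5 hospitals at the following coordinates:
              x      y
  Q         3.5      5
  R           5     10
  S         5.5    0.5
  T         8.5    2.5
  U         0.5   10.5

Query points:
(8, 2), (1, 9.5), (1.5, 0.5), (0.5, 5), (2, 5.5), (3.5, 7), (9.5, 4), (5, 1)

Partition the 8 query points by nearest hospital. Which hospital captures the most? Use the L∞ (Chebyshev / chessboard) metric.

Q

(8, 2) — d to each: Q:4.5, R:8, S:2.5, T:0.5, U:8.5 → nearest is T
(1, 9.5) — d to each: Q:4.5, R:4, S:9, T:7.5, U:1 → nearest is U
(1.5, 0.5) — d to each: Q:4.5, R:9.5, S:4, T:7, U:10 → nearest is S
(0.5, 5) — d to each: Q:3, R:5, S:5, T:8, U:5.5 → nearest is Q
(2, 5.5) — d to each: Q:1.5, R:4.5, S:5, T:6.5, U:5 → nearest is Q
(3.5, 7) — d to each: Q:2, R:3, S:6.5, T:5, U:3.5 → nearest is Q
(9.5, 4) — d to each: Q:6, R:6, S:4, T:1.5, U:9 → nearest is T
(5, 1) — d to each: Q:4, R:9, S:0.5, T:3.5, U:9.5 → nearest is S
Tally — Q:3, S:2, T:2, U:1. Q captures the most (3).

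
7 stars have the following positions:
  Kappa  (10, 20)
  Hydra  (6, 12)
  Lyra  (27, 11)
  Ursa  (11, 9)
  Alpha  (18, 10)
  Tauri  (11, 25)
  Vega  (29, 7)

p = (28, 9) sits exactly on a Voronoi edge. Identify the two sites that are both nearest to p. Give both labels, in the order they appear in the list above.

Squared distances from p to each site:
d²(p, Kappa) = 324 + 121 = 445
d²(p, Hydra) = 484 + 9 = 493
d²(p, Lyra) = 1 + 4 = 5
d²(p, Ursa) = 289 + 0 = 289
d²(p, Alpha) = 100 + 1 = 101
d²(p, Tauri) = 289 + 256 = 545
d²(p, Vega) = 1 + 4 = 5
p is equidistant from Lyra and Vega (both at squared distance 5), and every other site is strictly farther — so p lies on the Lyra–Vega Voronoi edge.

Lyra and Vega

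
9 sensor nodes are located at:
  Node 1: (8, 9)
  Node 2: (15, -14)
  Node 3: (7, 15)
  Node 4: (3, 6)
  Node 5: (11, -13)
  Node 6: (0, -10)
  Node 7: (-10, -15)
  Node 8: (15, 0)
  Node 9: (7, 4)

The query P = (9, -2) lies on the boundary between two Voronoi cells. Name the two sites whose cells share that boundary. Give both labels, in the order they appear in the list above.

Squared distances from P to each site:
d²(P, Node 1) = (9−8)² + (-2−9)² = 1 + 121 = 122
d²(P, Node 2) = (9−15)² + (-2−(-14))² = 36 + 144 = 180
d²(P, Node 3) = (9−7)² + (-2−15)² = 4 + 289 = 293
d²(P, Node 4) = (9−3)² + (-2−6)² = 36 + 64 = 100
d²(P, Node 5) = (9−11)² + (-2−(-13))² = 4 + 121 = 125
d²(P, Node 6) = (9−0)² + (-2−(-10))² = 81 + 64 = 145
d²(P, Node 7) = (9−(-10))² + (-2−(-15))² = 361 + 169 = 530
d²(P, Node 8) = (9−15)² + (-2−0)² = 36 + 4 = 40
d²(P, Node 9) = (9−7)² + (-2−4)² = 4 + 36 = 40
P is equidistant from Node 8 and Node 9 (both at squared distance 40), and every other site is strictly farther — so P lies on the Node 8–Node 9 Voronoi edge.

Node 8 and Node 9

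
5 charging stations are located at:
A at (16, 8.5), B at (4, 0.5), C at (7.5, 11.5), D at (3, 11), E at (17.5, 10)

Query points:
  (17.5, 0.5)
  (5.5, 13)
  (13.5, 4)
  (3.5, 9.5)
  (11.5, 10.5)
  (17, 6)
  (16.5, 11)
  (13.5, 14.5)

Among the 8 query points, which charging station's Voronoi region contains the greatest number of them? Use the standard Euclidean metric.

A

(17.5, 0.5) — d² to each: A:66.25, B:182.25, C:221, D:320.5, E:90.25 → nearest is A
(5.5, 13) — d² to each: A:130.5, B:158.5, C:6.25, D:10.25, E:153 → nearest is C
(13.5, 4) — d² to each: A:26.5, B:102.5, C:92.25, D:159.25, E:52 → nearest is A
(3.5, 9.5) — d² to each: A:157.25, B:81.25, C:20, D:2.5, E:196.25 → nearest is D
(11.5, 10.5) — d² to each: A:24.25, B:156.25, C:17, D:72.5, E:36.25 → nearest is C
(17, 6) — d² to each: A:7.25, B:199.25, C:120.5, D:221, E:16.25 → nearest is A
(16.5, 11) — d² to each: A:6.5, B:266.5, C:81.25, D:182.25, E:2 → nearest is E
(13.5, 14.5) — d² to each: A:42.25, B:286.25, C:45, D:122.5, E:36.25 → nearest is E
Tally — A:3, C:2, D:1, E:2. A captures the most (3).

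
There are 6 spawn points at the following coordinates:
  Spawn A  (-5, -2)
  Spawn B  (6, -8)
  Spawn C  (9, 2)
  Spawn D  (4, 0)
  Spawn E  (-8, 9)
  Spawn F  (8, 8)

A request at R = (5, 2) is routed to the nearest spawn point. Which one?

Compare squared distances (the ordering matches that of the actual distances):
d²(R, Spawn A) = (5−(-5))² + (2−(-2))² = 100 + 16 = 116
d²(R, Spawn B) = (5−6)² + (2−(-8))² = 1 + 100 = 101
d²(R, Spawn C) = (5−9)² + (2−2)² = 16 + 0 = 16
d²(R, Spawn D) = (5−4)² + (2−0)² = 1 + 4 = 5
d²(R, Spawn E) = (5−(-8))² + (2−9)² = 169 + 49 = 218
d²(R, Spawn F) = (5−8)² + (2−8)² = 9 + 36 = 45
Minimum is at Spawn D.

Spawn D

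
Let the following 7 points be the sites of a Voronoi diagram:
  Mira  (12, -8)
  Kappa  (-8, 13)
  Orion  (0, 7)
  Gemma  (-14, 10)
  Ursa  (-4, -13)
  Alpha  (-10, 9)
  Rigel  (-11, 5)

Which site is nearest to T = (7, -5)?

Mira

Since √ is increasing, it suffices to compare squared distances:
d²(T, Mira) = 25 + 9 = 34
d²(T, Kappa) = 225 + 324 = 549
d²(T, Orion) = 49 + 144 = 193
d²(T, Gemma) = 441 + 225 = 666
d²(T, Ursa) = 121 + 64 = 185
d²(T, Alpha) = 289 + 196 = 485
d²(T, Rigel) = 324 + 100 = 424
The smallest is to Mira, so T lies in the Voronoi region of Mira.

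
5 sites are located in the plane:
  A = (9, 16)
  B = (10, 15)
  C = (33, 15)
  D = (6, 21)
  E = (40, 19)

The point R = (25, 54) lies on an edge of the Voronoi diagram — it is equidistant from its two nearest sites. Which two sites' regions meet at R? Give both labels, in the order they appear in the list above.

D and E

Squared distances from R to each site:
|RA|² = (25−9)² + (54−16)² = 256 + 1444 = 1700
|RB|² = (25−10)² + (54−15)² = 225 + 1521 = 1746
|RC|² = (25−33)² + (54−15)² = 64 + 1521 = 1585
|RD|² = (25−6)² + (54−21)² = 361 + 1089 = 1450
|RE|² = (25−40)² + (54−19)² = 225 + 1225 = 1450
R is equidistant from D and E (both at squared distance 1450), and every other site is strictly farther — so R lies on the D–E Voronoi edge.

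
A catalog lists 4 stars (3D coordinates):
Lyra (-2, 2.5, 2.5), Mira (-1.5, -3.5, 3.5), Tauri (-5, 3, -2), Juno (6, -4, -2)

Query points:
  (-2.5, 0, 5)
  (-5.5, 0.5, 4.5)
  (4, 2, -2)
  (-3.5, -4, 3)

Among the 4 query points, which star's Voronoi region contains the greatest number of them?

Lyra

(-2.5, 0, 5) — d² to each: Lyra:12.75, Mira:15.5, Tauri:64.25, Juno:137.25 → nearest is Lyra
(-5.5, 0.5, 4.5) — d² to each: Lyra:20.25, Mira:33, Tauri:48.75, Juno:194.75 → nearest is Lyra
(4, 2, -2) — d² to each: Lyra:56.5, Mira:90.75, Tauri:82, Juno:40 → nearest is Juno
(-3.5, -4, 3) — d² to each: Lyra:44.75, Mira:4.5, Tauri:76.25, Juno:115.25 → nearest is Mira
Tally — Lyra:2, Mira:1, Juno:1. Lyra captures the most (2).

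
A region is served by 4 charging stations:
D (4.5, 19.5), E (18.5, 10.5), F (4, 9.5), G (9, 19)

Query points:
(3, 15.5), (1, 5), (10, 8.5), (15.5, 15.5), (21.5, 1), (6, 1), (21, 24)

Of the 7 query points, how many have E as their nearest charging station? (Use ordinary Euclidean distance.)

(3, 15.5) — d² to each: D:18.25, E:265.25, F:37, G:48.25 → nearest is D
(1, 5) — d² to each: D:222.5, E:336.5, F:29.25, G:260 → nearest is F
(10, 8.5) — d² to each: D:151.25, E:76.25, F:37, G:111.25 → nearest is F
(15.5, 15.5) — d² to each: D:137, E:34, F:168.25, G:54.5 → nearest is E
(21.5, 1) — d² to each: D:631.25, E:99.25, F:378.5, G:480.25 → nearest is E
(6, 1) — d² to each: D:344.5, E:246.5, F:76.25, G:333 → nearest is F
(21, 24) — d² to each: D:292.5, E:188.5, F:499.25, G:169 → nearest is G
2 of the 7 points have E as nearest.

2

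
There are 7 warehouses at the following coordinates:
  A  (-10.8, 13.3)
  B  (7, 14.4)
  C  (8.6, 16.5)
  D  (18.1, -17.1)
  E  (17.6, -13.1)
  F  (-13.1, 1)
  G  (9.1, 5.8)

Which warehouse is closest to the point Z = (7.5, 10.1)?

B

Compare squared distances (the ordering matches that of the actual distances):
|ZA|² = 334.89 + 10.24 = 345.13
|ZB|² = 0.25 + 18.49 = 18.74
|ZC|² = 1.21 + 40.96 = 42.17
|ZD|² = 112.36 + 739.84 = 852.2
|ZE|² = 102.01 + 538.24 = 640.25
|ZF|² = 424.36 + 82.81 = 507.17
|ZG|² = 2.56 + 18.49 = 21.05
The smallest is to B, so Z lies in the Voronoi region of B.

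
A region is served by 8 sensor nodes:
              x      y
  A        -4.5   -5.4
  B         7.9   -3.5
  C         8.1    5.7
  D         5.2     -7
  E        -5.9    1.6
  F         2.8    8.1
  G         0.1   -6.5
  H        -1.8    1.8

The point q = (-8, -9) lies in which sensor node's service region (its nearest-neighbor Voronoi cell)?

A

Squared Euclidean distances:
|qA|² = (-8−(-4.5))² + (-9−(-5.4))² = 12.25 + 12.96 = 25.21
|qB|² = (-8−7.9)² + (-9−(-3.5))² = 252.81 + 30.25 = 283.06
|qC|² = (-8−8.1)² + (-9−5.7)² = 259.21 + 216.09 = 475.3
|qD|² = (-8−5.2)² + (-9−(-7))² = 174.24 + 4 = 178.24
|qE|² = (-8−(-5.9))² + (-9−1.6)² = 4.41 + 112.36 = 116.77
|qF|² = (-8−2.8)² + (-9−8.1)² = 116.64 + 292.41 = 409.05
|qG|² = (-8−0.1)² + (-9−(-6.5))² = 65.61 + 6.25 = 71.86
|qH|² = (-8−(-1.8))² + (-9−1.8)² = 38.44 + 116.64 = 155.08
A is nearest.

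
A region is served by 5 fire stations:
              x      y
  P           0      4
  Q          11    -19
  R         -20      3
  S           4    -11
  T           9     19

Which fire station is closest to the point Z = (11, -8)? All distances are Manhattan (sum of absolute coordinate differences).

d(Z,P) = |11−0| + |-8−4| = 11 + 12 = 23
d(Z,Q) = |11−11| + |-8−(-19)| = 0 + 11 = 11
d(Z,R) = |11−(-20)| + |-8−3| = 31 + 11 = 42
d(Z,S) = |11−4| + |-8−(-11)| = 7 + 3 = 10
d(Z,T) = |11−9| + |-8−19| = 2 + 27 = 29
S is nearest.

S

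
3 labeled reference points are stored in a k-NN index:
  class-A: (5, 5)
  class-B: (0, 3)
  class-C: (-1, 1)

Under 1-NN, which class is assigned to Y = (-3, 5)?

Squared Euclidean distances:
d²(Y, class-A) = (-3−5)² + (5−5)² = 64 + 0 = 64
d²(Y, class-B) = (-3−0)² + (5−3)² = 9 + 4 = 13
d²(Y, class-C) = (-3−(-1))² + (5−1)² = 4 + 16 = 20
class-B is nearest.

class-B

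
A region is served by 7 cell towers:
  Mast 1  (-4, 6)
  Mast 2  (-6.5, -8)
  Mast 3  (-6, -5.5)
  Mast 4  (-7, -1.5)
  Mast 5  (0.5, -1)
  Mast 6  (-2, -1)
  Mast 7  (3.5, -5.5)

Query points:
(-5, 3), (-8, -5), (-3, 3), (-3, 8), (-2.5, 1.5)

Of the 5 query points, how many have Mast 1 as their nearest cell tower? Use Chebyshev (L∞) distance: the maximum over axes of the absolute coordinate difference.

(-5, 3) — d to each: Mast 1:3, Mast 2:11, Mast 3:8.5, Mast 4:4.5, Mast 5:5.5, Mast 6:4, Mast 7:8.5 → nearest is Mast 1
(-8, -5) — d to each: Mast 1:11, Mast 2:3, Mast 3:2, Mast 4:3.5, Mast 5:8.5, Mast 6:6, Mast 7:11.5 → nearest is Mast 3
(-3, 3) — d to each: Mast 1:3, Mast 2:11, Mast 3:8.5, Mast 4:4.5, Mast 5:4, Mast 6:4, Mast 7:8.5 → nearest is Mast 1
(-3, 8) — d to each: Mast 1:2, Mast 2:16, Mast 3:13.5, Mast 4:9.5, Mast 5:9, Mast 6:9, Mast 7:13.5 → nearest is Mast 1
(-2.5, 1.5) — d to each: Mast 1:4.5, Mast 2:9.5, Mast 3:7, Mast 4:4.5, Mast 5:3, Mast 6:2.5, Mast 7:7 → nearest is Mast 6
3 of the 5 points have Mast 1 as nearest.

3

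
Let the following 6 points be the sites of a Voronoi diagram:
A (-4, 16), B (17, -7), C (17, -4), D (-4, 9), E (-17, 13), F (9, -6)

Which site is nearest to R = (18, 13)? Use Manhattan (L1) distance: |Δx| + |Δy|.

d(R,A) = |18−(-4)| + |13−16| = 22 + 3 = 25
d(R,B) = |18−17| + |13−(-7)| = 1 + 20 = 21
d(R,C) = |18−17| + |13−(-4)| = 1 + 17 = 18
d(R,D) = |18−(-4)| + |13−9| = 22 + 4 = 26
d(R,E) = |18−(-17)| + |13−13| = 35 + 0 = 35
d(R,F) = |18−9| + |13−(-6)| = 9 + 19 = 28
C is nearest.

C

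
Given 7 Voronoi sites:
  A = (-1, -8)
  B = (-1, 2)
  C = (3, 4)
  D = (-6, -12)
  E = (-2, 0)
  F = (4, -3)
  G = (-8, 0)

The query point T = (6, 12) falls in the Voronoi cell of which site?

C

Squared Euclidean distances:
|TA|² = (6−(-1))² + (12−(-8))² = 49 + 400 = 449
|TB|² = (6−(-1))² + (12−2)² = 49 + 100 = 149
|TC|² = (6−3)² + (12−4)² = 9 + 64 = 73
|TD|² = (6−(-6))² + (12−(-12))² = 144 + 576 = 720
|TE|² = (6−(-2))² + (12−0)² = 64 + 144 = 208
|TF|² = (6−4)² + (12−(-3))² = 4 + 225 = 229
|TG|² = (6−(-8))² + (12−0)² = 196 + 144 = 340
The smallest is to C, so T lies in the Voronoi region of C.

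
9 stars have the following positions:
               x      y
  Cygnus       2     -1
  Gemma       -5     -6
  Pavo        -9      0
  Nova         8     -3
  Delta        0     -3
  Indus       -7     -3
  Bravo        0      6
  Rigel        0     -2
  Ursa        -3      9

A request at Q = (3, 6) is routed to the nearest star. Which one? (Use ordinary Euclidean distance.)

Since √ is increasing, it suffices to compare squared distances:
d²(Q, Cygnus) = 1 + 49 = 50
d²(Q, Gemma) = 64 + 144 = 208
d²(Q, Pavo) = 144 + 36 = 180
d²(Q, Nova) = 25 + 81 = 106
d²(Q, Delta) = 9 + 81 = 90
d²(Q, Indus) = 100 + 81 = 181
d²(Q, Bravo) = 9 + 0 = 9
d²(Q, Rigel) = 9 + 64 = 73
d²(Q, Ursa) = 36 + 9 = 45
Bravo is nearest.

Bravo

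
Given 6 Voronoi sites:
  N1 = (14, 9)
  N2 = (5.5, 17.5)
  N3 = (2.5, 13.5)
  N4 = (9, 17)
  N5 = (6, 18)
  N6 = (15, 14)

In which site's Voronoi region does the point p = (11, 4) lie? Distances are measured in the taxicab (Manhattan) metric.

N1

d(p,N1) = |11−14| + |4−9| = 3 + 5 = 8
d(p,N2) = |11−5.5| + |4−17.5| = 5.5 + 13.5 = 19
d(p,N3) = |11−2.5| + |4−13.5| = 8.5 + 9.5 = 18
d(p,N4) = |11−9| + |4−17| = 2 + 13 = 15
d(p,N5) = |11−6| + |4−18| = 5 + 14 = 19
d(p,N6) = |11−15| + |4−14| = 4 + 10 = 14
Minimum is at N1.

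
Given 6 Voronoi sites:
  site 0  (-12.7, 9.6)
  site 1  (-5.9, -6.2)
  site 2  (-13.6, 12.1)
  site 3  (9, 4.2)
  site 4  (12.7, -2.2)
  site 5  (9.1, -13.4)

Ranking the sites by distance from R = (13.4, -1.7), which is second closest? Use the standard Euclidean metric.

site 3

Since √ is increasing, it suffices to compare squared distances:
d²(R, site 0) = (13.4−(-12.7))² + (-1.7−9.6)² = 681.21 + 127.69 = 808.9
d²(R, site 1) = (13.4−(-5.9))² + (-1.7−(-6.2))² = 372.49 + 20.25 = 392.74
d²(R, site 2) = (13.4−(-13.6))² + (-1.7−12.1)² = 729 + 190.44 = 919.44
d²(R, site 3) = (13.4−9)² + (-1.7−4.2)² = 19.36 + 34.81 = 54.17
d²(R, site 4) = (13.4−12.7)² + (-1.7−(-2.2))² = 0.49 + 0.25 = 0.74
d²(R, site 5) = (13.4−9.1)² + (-1.7−(-13.4))² = 18.49 + 136.89 = 155.38
Sorted ascending: site 4, site 3, site 5, … — the second-nearest is site 3.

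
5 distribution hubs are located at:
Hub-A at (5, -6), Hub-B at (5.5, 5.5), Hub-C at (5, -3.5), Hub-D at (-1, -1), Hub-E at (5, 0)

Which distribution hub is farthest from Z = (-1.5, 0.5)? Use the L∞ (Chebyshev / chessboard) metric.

Hub-B

d(Z, Hub-A) = max(6.5, 6.5) = 6.5
d(Z, Hub-B) = max(7, 5) = 7
d(Z, Hub-C) = max(6.5, 4) = 6.5
d(Z, Hub-D) = max(0.5, 1.5) = 1.5
d(Z, Hub-E) = max(6.5, 0.5) = 6.5
The largest is to Hub-B.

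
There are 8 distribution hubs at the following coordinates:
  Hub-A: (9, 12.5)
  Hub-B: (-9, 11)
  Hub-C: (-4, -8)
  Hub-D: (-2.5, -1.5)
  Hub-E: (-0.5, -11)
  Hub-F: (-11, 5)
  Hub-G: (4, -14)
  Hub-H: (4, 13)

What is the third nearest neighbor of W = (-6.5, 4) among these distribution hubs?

Squared Euclidean distances:
d²(W, Hub-A) = 240.25 + 72.25 = 312.5
d²(W, Hub-B) = 6.25 + 49 = 55.25
d²(W, Hub-C) = 6.25 + 144 = 150.25
d²(W, Hub-D) = 16 + 30.25 = 46.25
d²(W, Hub-E) = 36 + 225 = 261
d²(W, Hub-F) = 20.25 + 1 = 21.25
d²(W, Hub-G) = 110.25 + 324 = 434.25
d²(W, Hub-H) = 110.25 + 81 = 191.25
Sorted ascending: Hub-F, Hub-D, Hub-B, Hub-C, … — the third-nearest is Hub-B.

Hub-B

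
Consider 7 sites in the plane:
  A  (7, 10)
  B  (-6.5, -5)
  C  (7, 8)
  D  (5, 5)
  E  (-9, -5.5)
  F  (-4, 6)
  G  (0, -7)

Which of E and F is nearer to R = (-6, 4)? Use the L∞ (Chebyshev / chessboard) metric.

d(R,E) = max(3, 9.5) = 9.5
d(R,F) = max(2, 2) = 2
9.5 > 2, so F is closer.

F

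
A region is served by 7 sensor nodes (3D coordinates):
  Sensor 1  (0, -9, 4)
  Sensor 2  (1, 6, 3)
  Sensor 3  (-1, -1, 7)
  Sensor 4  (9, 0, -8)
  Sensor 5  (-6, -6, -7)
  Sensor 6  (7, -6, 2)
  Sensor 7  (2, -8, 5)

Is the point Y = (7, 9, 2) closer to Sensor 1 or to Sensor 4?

Sensor 4

Compare squared distances:
d²(Y, Sensor 1) = (7−0)² + (9−(-9))² + (2−4)² = 49 + 324 + 4 = 377
d²(Y, Sensor 4) = (7−9)² + (9−0)² + (2−(-8))² = 4 + 81 + 100 = 185
377 > 185, so Sensor 4 is closer.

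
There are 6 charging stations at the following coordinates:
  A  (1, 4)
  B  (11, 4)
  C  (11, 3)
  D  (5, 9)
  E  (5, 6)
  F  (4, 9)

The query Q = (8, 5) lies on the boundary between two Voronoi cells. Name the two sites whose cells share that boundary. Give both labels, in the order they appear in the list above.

B and E

Squared distances from Q to each site:
|QA|² = 49 + 1 = 50
|QB|² = 9 + 1 = 10
|QC|² = 9 + 4 = 13
|QD|² = 9 + 16 = 25
|QE|² = 9 + 1 = 10
|QF|² = 16 + 16 = 32
Q is equidistant from B and E (both at squared distance 10), and every other site is strictly farther — so Q lies on the B–E Voronoi edge.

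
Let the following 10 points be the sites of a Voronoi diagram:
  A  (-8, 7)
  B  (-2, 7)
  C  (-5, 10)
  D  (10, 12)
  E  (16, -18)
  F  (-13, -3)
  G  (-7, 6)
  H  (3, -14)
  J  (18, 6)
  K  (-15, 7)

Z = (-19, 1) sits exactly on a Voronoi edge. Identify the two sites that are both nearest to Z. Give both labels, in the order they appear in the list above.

Squared distances from Z to each site:
|ZA|² = (-19−(-8))² + (1−7)² = 121 + 36 = 157
|ZB|² = (-19−(-2))² + (1−7)² = 289 + 36 = 325
|ZC|² = (-19−(-5))² + (1−10)² = 196 + 81 = 277
|ZD|² = (-19−10)² + (1−12)² = 841 + 121 = 962
|ZE|² = (-19−16)² + (1−(-18))² = 1225 + 361 = 1586
|ZF|² = (-19−(-13))² + (1−(-3))² = 36 + 16 = 52
|ZG|² = (-19−(-7))² + (1−6)² = 144 + 25 = 169
|ZH|² = (-19−3)² + (1−(-14))² = 484 + 225 = 709
|ZJ|² = (-19−18)² + (1−6)² = 1369 + 25 = 1394
|ZK|² = (-19−(-15))² + (1−7)² = 16 + 36 = 52
Z is equidistant from F and K (both at squared distance 52), and every other site is strictly farther — so Z lies on the F–K Voronoi edge.

F and K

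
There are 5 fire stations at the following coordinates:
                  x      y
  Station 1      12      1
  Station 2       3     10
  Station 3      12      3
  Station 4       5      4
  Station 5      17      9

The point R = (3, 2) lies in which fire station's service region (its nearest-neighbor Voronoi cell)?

Squared Euclidean distances:
d²(R, Station 1) = (3−12)² + (2−1)² = 81 + 1 = 82
d²(R, Station 2) = (3−3)² + (2−10)² = 0 + 64 = 64
d²(R, Station 3) = (3−12)² + (2−3)² = 81 + 1 = 82
d²(R, Station 4) = (3−5)² + (2−4)² = 4 + 4 = 8
d²(R, Station 5) = (3−17)² + (2−9)² = 196 + 49 = 245
Station 4 is nearest.

Station 4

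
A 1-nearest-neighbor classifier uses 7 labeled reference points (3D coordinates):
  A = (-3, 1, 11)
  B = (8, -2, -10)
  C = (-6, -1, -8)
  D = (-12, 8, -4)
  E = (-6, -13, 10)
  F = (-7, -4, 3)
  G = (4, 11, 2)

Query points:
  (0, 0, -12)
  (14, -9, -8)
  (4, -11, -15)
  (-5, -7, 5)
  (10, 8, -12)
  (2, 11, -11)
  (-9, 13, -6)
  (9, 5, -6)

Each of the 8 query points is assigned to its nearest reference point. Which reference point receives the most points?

B

(0, 0, -12) — d² to each: A:539, B:72, C:53, D:272, E:689, F:290, G:333 → nearest is C
(14, -9, -8) — d² to each: A:750, B:89, C:464, D:981, E:740, F:587, G:600 → nearest is B
(4, -11, -15) — d² to each: A:869, B:122, C:249, D:738, E:729, F:494, G:773 → nearest is B
(-5, -7, 5) — d² to each: A:104, B:419, C:206, D:355, E:62, F:17, G:414 → nearest is F
(10, 8, -12) — d² to each: A:747, B:108, C:353, D:548, E:1181, F:658, G:241 → nearest is B
(2, 11, -11) — d² to each: A:609, B:206, C:217, D:254, E:1081, F:502, G:173 → nearest is G
(-9, 13, -6) — d² to each: A:469, B:530, C:209, D:38, E:941, F:374, G:237 → nearest is D
(9, 5, -6) — d² to each: A:449, B:66, C:265, D:454, E:805, F:418, G:125 → nearest is B
Tally — B:4, C:1, D:1, F:1, G:1. B captures the most (4).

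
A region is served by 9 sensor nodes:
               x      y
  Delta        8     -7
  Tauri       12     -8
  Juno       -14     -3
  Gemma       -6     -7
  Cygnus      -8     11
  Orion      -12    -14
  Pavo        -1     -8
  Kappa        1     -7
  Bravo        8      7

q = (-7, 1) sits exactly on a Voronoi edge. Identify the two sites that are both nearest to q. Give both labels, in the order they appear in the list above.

Juno and Gemma

Squared distances from q to each site:
d²(q, Delta) = 225 + 64 = 289
d²(q, Tauri) = 361 + 81 = 442
d²(q, Juno) = 49 + 16 = 65
d²(q, Gemma) = 1 + 64 = 65
d²(q, Cygnus) = 1 + 100 = 101
d²(q, Orion) = 25 + 225 = 250
d²(q, Pavo) = 36 + 81 = 117
d²(q, Kappa) = 64 + 64 = 128
d²(q, Bravo) = 225 + 36 = 261
q is equidistant from Juno and Gemma (both at squared distance 65), and every other site is strictly farther — so q lies on the Juno–Gemma Voronoi edge.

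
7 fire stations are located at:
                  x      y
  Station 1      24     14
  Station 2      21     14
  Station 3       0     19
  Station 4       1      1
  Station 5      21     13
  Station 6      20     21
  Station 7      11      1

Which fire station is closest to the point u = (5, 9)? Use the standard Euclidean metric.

Since √ is increasing, it suffices to compare squared distances:
d²(u, Station 1) = (5−24)² + (9−14)² = 361 + 25 = 386
d²(u, Station 2) = (5−21)² + (9−14)² = 256 + 25 = 281
d²(u, Station 3) = (5−0)² + (9−19)² = 25 + 100 = 125
d²(u, Station 4) = (5−1)² + (9−1)² = 16 + 64 = 80
d²(u, Station 5) = (5−21)² + (9−13)² = 256 + 16 = 272
d²(u, Station 6) = (5−20)² + (9−21)² = 225 + 144 = 369
d²(u, Station 7) = (5−11)² + (9−1)² = 36 + 64 = 100
The smallest is to Station 4, so u lies in the Voronoi region of Station 4.

Station 4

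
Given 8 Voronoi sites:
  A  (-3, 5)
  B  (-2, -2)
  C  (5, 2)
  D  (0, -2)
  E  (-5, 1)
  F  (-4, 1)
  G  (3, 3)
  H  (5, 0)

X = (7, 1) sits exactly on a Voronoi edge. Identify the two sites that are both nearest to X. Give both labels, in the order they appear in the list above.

C and H

Squared distances from X to each site:
|XA|² = 100 + 16 = 116
|XB|² = 81 + 9 = 90
|XC|² = 4 + 1 = 5
|XD|² = 49 + 9 = 58
|XE|² = 144 + 0 = 144
|XF|² = 121 + 0 = 121
|XG|² = 16 + 4 = 20
|XH|² = 4 + 1 = 5
X is equidistant from C and H (both at squared distance 5), and every other site is strictly farther — so X lies on the C–H Voronoi edge.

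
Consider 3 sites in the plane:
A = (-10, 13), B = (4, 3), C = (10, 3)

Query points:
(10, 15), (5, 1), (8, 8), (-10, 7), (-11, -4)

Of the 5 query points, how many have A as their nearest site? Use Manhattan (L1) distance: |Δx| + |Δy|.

(10, 15) — d to each: A:22, B:18, C:12 → nearest is C
(5, 1) — d to each: A:27, B:3, C:7 → nearest is B
(8, 8) — d to each: A:23, B:9, C:7 → nearest is C
(-10, 7) — d to each: A:6, B:18, C:24 → nearest is A
(-11, -4) — d to each: A:18, B:22, C:28 → nearest is A
2 of the 5 points have A as nearest.

2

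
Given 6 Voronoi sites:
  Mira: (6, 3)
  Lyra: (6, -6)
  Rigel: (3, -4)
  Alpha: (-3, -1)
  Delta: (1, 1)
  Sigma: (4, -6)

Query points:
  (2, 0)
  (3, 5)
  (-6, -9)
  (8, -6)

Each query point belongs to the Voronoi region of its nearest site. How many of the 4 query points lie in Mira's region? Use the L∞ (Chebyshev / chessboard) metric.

1

(2, 0) — d to each: Mira:4, Lyra:6, Rigel:4, Alpha:5, Delta:1, Sigma:6 → nearest is Delta
(3, 5) — d to each: Mira:3, Lyra:11, Rigel:9, Alpha:6, Delta:4, Sigma:11 → nearest is Mira
(-6, -9) — d to each: Mira:12, Lyra:12, Rigel:9, Alpha:8, Delta:10, Sigma:10 → nearest is Alpha
(8, -6) — d to each: Mira:9, Lyra:2, Rigel:5, Alpha:11, Delta:7, Sigma:4 → nearest is Lyra
1 of the 4 points has Mira as nearest.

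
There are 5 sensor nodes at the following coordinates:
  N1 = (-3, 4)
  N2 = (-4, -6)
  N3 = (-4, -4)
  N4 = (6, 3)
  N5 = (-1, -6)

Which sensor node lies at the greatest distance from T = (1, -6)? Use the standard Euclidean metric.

Squared Euclidean distances:
|TN1|² = (1−(-3))² + (-6−4)² = 16 + 100 = 116
|TN2|² = (1−(-4))² + (-6−(-6))² = 25 + 0 = 25
|TN3|² = (1−(-4))² + (-6−(-4))² = 25 + 4 = 29
|TN4|² = (1−6)² + (-6−3)² = 25 + 81 = 106
|TN5|² = (1−(-1))² + (-6−(-6))² = 4 + 0 = 4
The largest is to N1.

N1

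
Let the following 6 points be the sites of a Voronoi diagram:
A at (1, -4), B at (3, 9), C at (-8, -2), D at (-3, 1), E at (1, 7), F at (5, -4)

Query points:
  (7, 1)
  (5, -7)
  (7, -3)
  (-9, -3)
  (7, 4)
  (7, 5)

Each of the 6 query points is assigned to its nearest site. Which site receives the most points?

F

(7, 1) — d² to each: A:61, B:80, C:234, D:100, E:72, F:29 → nearest is F
(5, -7) — d² to each: A:25, B:260, C:194, D:128, E:212, F:9 → nearest is F
(7, -3) — d² to each: A:37, B:160, C:226, D:116, E:136, F:5 → nearest is F
(-9, -3) — d² to each: A:101, B:288, C:2, D:52, E:200, F:197 → nearest is C
(7, 4) — d² to each: A:100, B:41, C:261, D:109, E:45, F:68 → nearest is B
(7, 5) — d² to each: A:117, B:32, C:274, D:116, E:40, F:85 → nearest is B
Tally — B:2, C:1, F:3. F captures the most (3).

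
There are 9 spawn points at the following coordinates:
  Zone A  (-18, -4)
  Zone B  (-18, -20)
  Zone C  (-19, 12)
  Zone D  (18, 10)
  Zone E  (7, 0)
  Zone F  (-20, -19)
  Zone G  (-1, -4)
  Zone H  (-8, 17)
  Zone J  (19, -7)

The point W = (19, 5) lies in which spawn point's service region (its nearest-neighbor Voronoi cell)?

Zone D

Since √ is increasing, it suffices to compare squared distances:
d²(W, Zone A) = (19−(-18))² + (5−(-4))² = 1369 + 81 = 1450
d²(W, Zone B) = (19−(-18))² + (5−(-20))² = 1369 + 625 = 1994
d²(W, Zone C) = (19−(-19))² + (5−12)² = 1444 + 49 = 1493
d²(W, Zone D) = (19−18)² + (5−10)² = 1 + 25 = 26
d²(W, Zone E) = (19−7)² + (5−0)² = 144 + 25 = 169
d²(W, Zone F) = (19−(-20))² + (5−(-19))² = 1521 + 576 = 2097
d²(W, Zone G) = (19−(-1))² + (5−(-4))² = 400 + 81 = 481
d²(W, Zone H) = (19−(-8))² + (5−17)² = 729 + 144 = 873
d²(W, Zone J) = (19−19)² + (5−(-7))² = 0 + 144 = 144
Minimum is at Zone D.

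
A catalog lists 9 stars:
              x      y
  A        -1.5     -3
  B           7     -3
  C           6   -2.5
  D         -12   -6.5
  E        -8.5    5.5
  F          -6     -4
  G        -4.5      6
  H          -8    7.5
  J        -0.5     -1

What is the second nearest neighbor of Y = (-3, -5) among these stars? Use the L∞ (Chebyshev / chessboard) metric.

F

d(Y,A) = max(1.5, 2) = 2
d(Y,B) = max(10, 2) = 10
d(Y,C) = max(9, 2.5) = 9
d(Y,D) = max(9, 1.5) = 9
d(Y,E) = max(5.5, 10.5) = 10.5
d(Y,F) = max(3, 1) = 3
d(Y,G) = max(1.5, 11) = 11
d(Y,H) = max(5, 12.5) = 12.5
d(Y,J) = max(2.5, 4) = 4
Sorted ascending: A, F, J, … — the second-nearest is F.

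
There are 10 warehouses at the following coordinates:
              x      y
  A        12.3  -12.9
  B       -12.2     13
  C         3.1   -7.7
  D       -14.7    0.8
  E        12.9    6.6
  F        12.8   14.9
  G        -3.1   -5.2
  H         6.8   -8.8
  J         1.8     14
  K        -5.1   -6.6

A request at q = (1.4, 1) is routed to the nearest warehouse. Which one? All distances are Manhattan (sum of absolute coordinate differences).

C

d(q,A) = |1.4−12.3| + |1−(-12.9)| = 10.9 + 13.9 = 24.8
d(q,B) = |1.4−(-12.2)| + |1−13| = 13.6 + 12 = 25.6
d(q,C) = |1.4−3.1| + |1−(-7.7)| = 1.7 + 8.7 = 10.4
d(q,D) = |1.4−(-14.7)| + |1−0.8| = 16.1 + 0.2 = 16.3
d(q,E) = |1.4−12.9| + |1−6.6| = 11.5 + 5.6 = 17.1
d(q,F) = |1.4−12.8| + |1−14.9| = 11.4 + 13.9 = 25.3
d(q,G) = |1.4−(-3.1)| + |1−(-5.2)| = 4.5 + 6.2 = 10.7
d(q,H) = |1.4−6.8| + |1−(-8.8)| = 5.4 + 9.8 = 15.2
d(q,J) = |1.4−1.8| + |1−14| = 0.4 + 13 = 13.4
d(q,K) = |1.4−(-5.1)| + |1−(-6.6)| = 6.5 + 7.6 = 14.1
Minimum is at C.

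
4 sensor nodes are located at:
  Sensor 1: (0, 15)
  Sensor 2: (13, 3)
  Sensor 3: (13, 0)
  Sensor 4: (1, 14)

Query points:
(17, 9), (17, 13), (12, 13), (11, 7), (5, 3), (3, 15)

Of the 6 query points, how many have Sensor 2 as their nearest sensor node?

5

(17, 9) — d² to each: Sensor 1:325, Sensor 2:52, Sensor 3:97, Sensor 4:281 → nearest is Sensor 2
(17, 13) — d² to each: Sensor 1:293, Sensor 2:116, Sensor 3:185, Sensor 4:257 → nearest is Sensor 2
(12, 13) — d² to each: Sensor 1:148, Sensor 2:101, Sensor 3:170, Sensor 4:122 → nearest is Sensor 2
(11, 7) — d² to each: Sensor 1:185, Sensor 2:20, Sensor 3:53, Sensor 4:149 → nearest is Sensor 2
(5, 3) — d² to each: Sensor 1:169, Sensor 2:64, Sensor 3:73, Sensor 4:137 → nearest is Sensor 2
(3, 15) — d² to each: Sensor 1:9, Sensor 2:244, Sensor 3:325, Sensor 4:5 → nearest is Sensor 4
5 of the 6 points have Sensor 2 as nearest.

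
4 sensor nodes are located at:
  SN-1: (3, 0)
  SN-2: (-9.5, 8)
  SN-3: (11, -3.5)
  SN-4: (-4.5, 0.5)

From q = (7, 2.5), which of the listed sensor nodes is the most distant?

Since √ is increasing, it suffices to compare squared distances:
d²(q, SN-1) = 16 + 6.25 = 22.25
d²(q, SN-2) = 272.25 + 30.25 = 302.5
d²(q, SN-3) = 16 + 36 = 52
d²(q, SN-4) = 132.25 + 4 = 136.25
The largest is to SN-2.

SN-2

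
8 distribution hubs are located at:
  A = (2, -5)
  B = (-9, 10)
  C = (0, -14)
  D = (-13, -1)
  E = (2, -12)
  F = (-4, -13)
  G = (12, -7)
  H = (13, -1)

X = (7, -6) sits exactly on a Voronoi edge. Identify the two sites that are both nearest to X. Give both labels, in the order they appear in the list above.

Squared distances from X to each site:
|XA|² = (7−2)² + (-6−(-5))² = 25 + 1 = 26
|XB|² = (7−(-9))² + (-6−10)² = 256 + 256 = 512
|XC|² = (7−0)² + (-6−(-14))² = 49 + 64 = 113
|XD|² = (7−(-13))² + (-6−(-1))² = 400 + 25 = 425
|XE|² = (7−2)² + (-6−(-12))² = 25 + 36 = 61
|XF|² = (7−(-4))² + (-6−(-13))² = 121 + 49 = 170
|XG|² = (7−12)² + (-6−(-7))² = 25 + 1 = 26
|XH|² = (7−13)² + (-6−(-1))² = 36 + 25 = 61
X is equidistant from A and G (both at squared distance 26), and every other site is strictly farther — so X lies on the A–G Voronoi edge.

A and G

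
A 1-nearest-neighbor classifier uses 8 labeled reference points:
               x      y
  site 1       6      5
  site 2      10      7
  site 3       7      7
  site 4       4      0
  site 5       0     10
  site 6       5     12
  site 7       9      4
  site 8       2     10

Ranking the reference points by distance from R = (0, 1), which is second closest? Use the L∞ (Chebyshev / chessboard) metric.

site 1

d(R, site 1) = max(6, 4) = 6
d(R, site 2) = max(10, 6) = 10
d(R, site 3) = max(7, 6) = 7
d(R, site 4) = max(4, 1) = 4
d(R, site 5) = max(0, 9) = 9
d(R, site 6) = max(5, 11) = 11
d(R, site 7) = max(9, 3) = 9
d(R, site 8) = max(2, 9) = 9
Sorted ascending: site 4, site 1, site 3, … — the second-nearest is site 1.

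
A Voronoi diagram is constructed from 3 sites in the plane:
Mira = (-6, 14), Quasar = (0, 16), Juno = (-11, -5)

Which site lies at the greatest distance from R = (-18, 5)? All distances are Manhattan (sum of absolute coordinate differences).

d(R, Mira) = 12 + 9 = 21
d(R, Quasar) = 18 + 11 = 29
d(R, Juno) = 7 + 10 = 17
The largest is to Quasar.

Quasar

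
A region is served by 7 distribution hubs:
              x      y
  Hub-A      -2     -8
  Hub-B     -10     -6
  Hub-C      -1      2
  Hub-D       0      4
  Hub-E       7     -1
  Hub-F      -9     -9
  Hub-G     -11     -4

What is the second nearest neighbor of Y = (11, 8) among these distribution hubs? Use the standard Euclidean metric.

Hub-D

Squared Euclidean distances:
d²(Y, Hub-A) = (11−(-2))² + (8−(-8))² = 169 + 256 = 425
d²(Y, Hub-B) = (11−(-10))² + (8−(-6))² = 441 + 196 = 637
d²(Y, Hub-C) = (11−(-1))² + (8−2)² = 144 + 36 = 180
d²(Y, Hub-D) = (11−0)² + (8−4)² = 121 + 16 = 137
d²(Y, Hub-E) = (11−7)² + (8−(-1))² = 16 + 81 = 97
d²(Y, Hub-F) = (11−(-9))² + (8−(-9))² = 400 + 289 = 689
d²(Y, Hub-G) = (11−(-11))² + (8−(-4))² = 484 + 144 = 628
Sorted ascending: Hub-E, Hub-D, Hub-C, … — the second-nearest is Hub-D.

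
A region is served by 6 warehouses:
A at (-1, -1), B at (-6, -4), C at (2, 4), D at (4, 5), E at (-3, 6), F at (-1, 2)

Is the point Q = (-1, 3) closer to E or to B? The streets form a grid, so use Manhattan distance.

d(Q,E) = |-1−(-3)| + |3−6| = 2 + 3 = 5
d(Q,B) = |-1−(-6)| + |3−(-4)| = 5 + 7 = 12
5 < 12, so E is closer.

E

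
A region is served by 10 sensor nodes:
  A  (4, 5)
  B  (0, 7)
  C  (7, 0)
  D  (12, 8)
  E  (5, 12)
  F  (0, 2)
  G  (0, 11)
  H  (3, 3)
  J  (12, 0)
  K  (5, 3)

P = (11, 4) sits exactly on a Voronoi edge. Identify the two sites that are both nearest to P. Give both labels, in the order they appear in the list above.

Squared distances from P to each site:
|PA|² = (11−4)² + (4−5)² = 49 + 1 = 50
|PB|² = (11−0)² + (4−7)² = 121 + 9 = 130
|PC|² = (11−7)² + (4−0)² = 16 + 16 = 32
|PD|² = (11−12)² + (4−8)² = 1 + 16 = 17
|PE|² = (11−5)² + (4−12)² = 36 + 64 = 100
|PF|² = (11−0)² + (4−2)² = 121 + 4 = 125
|PG|² = (11−0)² + (4−11)² = 121 + 49 = 170
|PH|² = (11−3)² + (4−3)² = 64 + 1 = 65
|PJ|² = (11−12)² + (4−0)² = 1 + 16 = 17
|PK|² = (11−5)² + (4−3)² = 36 + 1 = 37
P is equidistant from D and J (both at squared distance 17), and every other site is strictly farther — so P lies on the D–J Voronoi edge.

D and J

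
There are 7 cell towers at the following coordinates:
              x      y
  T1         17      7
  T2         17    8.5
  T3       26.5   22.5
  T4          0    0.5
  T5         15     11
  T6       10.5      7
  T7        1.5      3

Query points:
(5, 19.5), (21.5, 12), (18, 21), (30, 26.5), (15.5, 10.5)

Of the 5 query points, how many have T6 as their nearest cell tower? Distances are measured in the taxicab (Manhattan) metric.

1

(5, 19.5) — d to each: T1:24.5, T2:23, T3:24.5, T4:24, T5:18.5, T6:18, T7:20 → nearest is T6
(21.5, 12) — d to each: T1:9.5, T2:8, T3:15.5, T4:33, T5:7.5, T6:16, T7:29 → nearest is T5
(18, 21) — d to each: T1:15, T2:13.5, T3:10, T4:38.5, T5:13, T6:21.5, T7:34.5 → nearest is T3
(30, 26.5) — d to each: T1:32.5, T2:31, T3:7.5, T4:56, T5:30.5, T6:39, T7:52 → nearest is T3
(15.5, 10.5) — d to each: T1:5, T2:3.5, T3:23, T4:25.5, T5:1, T6:8.5, T7:21.5 → nearest is T5
1 of the 5 points has T6 as nearest.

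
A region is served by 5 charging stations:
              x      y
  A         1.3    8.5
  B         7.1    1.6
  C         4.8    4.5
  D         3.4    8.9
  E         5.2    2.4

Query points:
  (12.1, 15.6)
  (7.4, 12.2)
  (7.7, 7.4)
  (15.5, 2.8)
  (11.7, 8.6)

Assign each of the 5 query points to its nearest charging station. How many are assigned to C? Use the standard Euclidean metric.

2

(12.1, 15.6) — d² to each: A:167.05, B:221, C:176.5, D:120.58, E:221.85 → nearest is D
(7.4, 12.2) — d² to each: A:50.9, B:112.45, C:66.05, D:26.89, E:100.88 → nearest is D
(7.7, 7.4) — d² to each: A:42.17, B:34, C:16.82, D:20.74, E:31.25 → nearest is C
(15.5, 2.8) — d² to each: A:234.13, B:72, C:117.38, D:183.62, E:106.25 → nearest is B
(11.7, 8.6) — d² to each: A:108.17, B:70.16, C:64.42, D:68.98, E:80.69 → nearest is C
2 of the 5 points have C as nearest.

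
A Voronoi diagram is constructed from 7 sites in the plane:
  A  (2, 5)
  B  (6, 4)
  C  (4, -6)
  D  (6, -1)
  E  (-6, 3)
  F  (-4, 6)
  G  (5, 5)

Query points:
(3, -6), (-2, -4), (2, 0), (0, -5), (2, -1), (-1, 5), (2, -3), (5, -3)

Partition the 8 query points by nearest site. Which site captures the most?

(3, -6) — d² to each: A:122, B:109, C:1, D:34, E:162, F:193, G:125 → nearest is C
(-2, -4) — d² to each: A:97, B:128, C:40, D:73, E:65, F:104, G:130 → nearest is C
(2, 0) — d² to each: A:25, B:32, C:40, D:17, E:73, F:72, G:34 → nearest is D
(0, -5) — d² to each: A:104, B:117, C:17, D:52, E:100, F:137, G:125 → nearest is C
(2, -1) — d² to each: A:36, B:41, C:29, D:16, E:80, F:85, G:45 → nearest is D
(-1, 5) — d² to each: A:9, B:50, C:146, D:85, E:29, F:10, G:36 → nearest is A
(2, -3) — d² to each: A:64, B:65, C:13, D:20, E:100, F:117, G:73 → nearest is C
(5, -3) — d² to each: A:73, B:50, C:10, D:5, E:157, F:162, G:64 → nearest is D
Tally — A:1, C:4, D:3. C captures the most (4).

C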